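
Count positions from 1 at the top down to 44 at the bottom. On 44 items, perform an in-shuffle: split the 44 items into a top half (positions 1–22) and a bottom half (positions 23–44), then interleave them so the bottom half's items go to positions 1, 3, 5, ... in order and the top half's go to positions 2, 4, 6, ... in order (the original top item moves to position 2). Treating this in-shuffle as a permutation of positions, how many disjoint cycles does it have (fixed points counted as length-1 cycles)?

7

Trace each unvisited position around until it returns:
(1 2 4 8 16 32 ... len 12) (3 6 12 24) (5 10 20 40 35 25) (7 14 28 11 22 44 ... len 12) (9 18 36 27) (15 30) (21 42 39 33)
7 cycles in total.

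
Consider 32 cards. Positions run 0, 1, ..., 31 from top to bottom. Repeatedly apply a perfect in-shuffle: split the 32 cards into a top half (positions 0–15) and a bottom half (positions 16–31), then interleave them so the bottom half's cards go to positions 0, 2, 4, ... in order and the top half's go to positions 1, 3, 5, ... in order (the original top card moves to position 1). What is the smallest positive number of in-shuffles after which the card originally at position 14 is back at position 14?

Follow position 14 under repeated in-shuffles:
14 → 29 → 26 → 20 → 8 → 17 → 2 → 5 → 11 → 23 → 14
It first returns after 10 in-shuffles.

10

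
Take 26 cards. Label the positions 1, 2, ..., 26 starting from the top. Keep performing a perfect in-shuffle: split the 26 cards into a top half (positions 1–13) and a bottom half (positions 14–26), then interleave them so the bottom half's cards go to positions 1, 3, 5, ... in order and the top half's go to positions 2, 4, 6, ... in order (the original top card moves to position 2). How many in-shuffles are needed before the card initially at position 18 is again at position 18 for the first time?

Follow position 18 under repeated in-shuffles:
18 → 9 → 18
It first returns after 2 in-shuffles.

2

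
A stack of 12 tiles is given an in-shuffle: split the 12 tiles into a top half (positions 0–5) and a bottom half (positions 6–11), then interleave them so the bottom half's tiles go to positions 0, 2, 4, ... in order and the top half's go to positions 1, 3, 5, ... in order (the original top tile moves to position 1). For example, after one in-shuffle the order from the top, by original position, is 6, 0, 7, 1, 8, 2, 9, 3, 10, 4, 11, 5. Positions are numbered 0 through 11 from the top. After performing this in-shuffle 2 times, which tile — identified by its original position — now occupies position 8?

Work backwards from position 8, undoing one in-shuffle at a time:
8 ← 10 ← 11
So the tile now at position 8 started at position 11.

11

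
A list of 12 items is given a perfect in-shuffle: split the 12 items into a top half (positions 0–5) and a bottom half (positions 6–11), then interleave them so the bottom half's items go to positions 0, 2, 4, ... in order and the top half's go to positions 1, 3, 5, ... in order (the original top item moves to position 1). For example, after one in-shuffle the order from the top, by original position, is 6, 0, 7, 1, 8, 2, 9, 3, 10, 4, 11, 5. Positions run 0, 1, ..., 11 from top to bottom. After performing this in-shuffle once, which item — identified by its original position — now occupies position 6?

Work backwards from position 6, undoing one in-shuffle at a time:
6 ← 9
So the item now at position 6 started at position 9.

9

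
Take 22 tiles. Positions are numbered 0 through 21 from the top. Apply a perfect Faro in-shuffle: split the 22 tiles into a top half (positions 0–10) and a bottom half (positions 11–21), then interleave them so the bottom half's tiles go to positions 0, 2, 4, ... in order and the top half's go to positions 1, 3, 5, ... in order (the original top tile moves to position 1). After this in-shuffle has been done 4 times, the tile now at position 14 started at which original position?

Work backwards from position 14, undoing one in-shuffle at a time:
14 ← 18 ← 20 ← 21 ← 10
So the tile now at position 14 started at position 10.

10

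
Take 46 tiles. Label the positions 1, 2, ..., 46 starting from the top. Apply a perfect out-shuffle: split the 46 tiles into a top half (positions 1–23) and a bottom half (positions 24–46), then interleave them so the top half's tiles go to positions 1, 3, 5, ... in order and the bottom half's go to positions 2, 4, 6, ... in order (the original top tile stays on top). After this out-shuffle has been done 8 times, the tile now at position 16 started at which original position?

16

Work backwards from position 16, undoing one out-shuffle at a time:
16 ← 31 ← 16 ← 31 ← 16 ← 31 ← 16 ← 31 ← 16
So the tile now at position 16 started at position 16.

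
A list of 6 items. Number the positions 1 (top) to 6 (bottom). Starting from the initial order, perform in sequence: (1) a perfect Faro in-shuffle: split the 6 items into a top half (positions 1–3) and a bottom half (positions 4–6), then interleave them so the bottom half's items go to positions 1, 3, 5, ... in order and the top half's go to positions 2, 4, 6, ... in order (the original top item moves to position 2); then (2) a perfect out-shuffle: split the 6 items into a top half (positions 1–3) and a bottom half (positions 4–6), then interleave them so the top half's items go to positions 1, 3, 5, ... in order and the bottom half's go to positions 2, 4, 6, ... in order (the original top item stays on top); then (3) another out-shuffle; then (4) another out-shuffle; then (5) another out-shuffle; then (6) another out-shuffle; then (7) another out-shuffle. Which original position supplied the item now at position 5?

Undo the operations in reverse order, starting from position 5:
  undo op 7 (out-shuffle, from top half): 5 ← 3
  undo op 6 (out-shuffle, from top half): 3 ← 2
  undo op 5 (out-shuffle, from bottom half): 2 ← 4
  undo op 4 (out-shuffle, from bottom half): 4 ← 5
  undo op 3 (out-shuffle, from top half): 5 ← 3
  undo op 2 (out-shuffle, from top half): 3 ← 2
  undo op 1 (in-shuffle, from top half): 2 ← 1
So the item at position 5 came from original position 1.

1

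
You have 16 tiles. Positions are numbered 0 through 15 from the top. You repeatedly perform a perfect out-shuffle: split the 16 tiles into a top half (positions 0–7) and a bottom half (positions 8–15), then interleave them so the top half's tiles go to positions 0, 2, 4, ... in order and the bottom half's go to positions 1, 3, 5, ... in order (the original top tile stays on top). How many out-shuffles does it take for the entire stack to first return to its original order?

The out-shuffle permutes the 16 positions with cycle lengths [1, 1, 2, 4, 4, 4].
Every tile is home exactly when every cycle has completed a whole number of laps, i.e. after lcm(1, 2, 4) = 4 out-shuffles.

4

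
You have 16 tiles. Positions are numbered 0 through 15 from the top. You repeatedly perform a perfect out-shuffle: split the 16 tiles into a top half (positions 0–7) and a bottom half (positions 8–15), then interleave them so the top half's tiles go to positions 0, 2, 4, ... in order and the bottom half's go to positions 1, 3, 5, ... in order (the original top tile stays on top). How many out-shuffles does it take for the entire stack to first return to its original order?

The out-shuffle permutes the 16 positions with cycle lengths [1, 1, 2, 4, 4, 4].
Every tile is home exactly when every cycle has completed a whole number of laps, i.e. after lcm(1, 2, 4) = 4 out-shuffles.

4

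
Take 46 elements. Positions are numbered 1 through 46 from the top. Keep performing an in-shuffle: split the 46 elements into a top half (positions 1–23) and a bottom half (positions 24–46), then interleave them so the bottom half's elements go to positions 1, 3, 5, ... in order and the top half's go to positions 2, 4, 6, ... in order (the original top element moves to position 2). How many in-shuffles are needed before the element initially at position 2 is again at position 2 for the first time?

Follow position 2 under repeated in-shuffles:
2 → 4 → 8 → 16 → 32 → 17 → 34 → 21 → ... → 2 (length 23)
It first returns after 23 in-shuffles.

23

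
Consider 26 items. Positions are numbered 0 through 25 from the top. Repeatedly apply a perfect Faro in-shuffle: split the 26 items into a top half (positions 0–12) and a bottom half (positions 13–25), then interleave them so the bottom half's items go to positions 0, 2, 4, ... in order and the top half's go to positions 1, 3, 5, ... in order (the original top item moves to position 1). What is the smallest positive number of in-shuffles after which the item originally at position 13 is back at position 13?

18

Follow position 13 under repeated in-shuffles:
13 → 0 → 1 → 3 → 7 → 15 → 4 → 9 → 19 → 12 → 25 → 24 → 22 → 18 → 10 → 21 → 16 → 6 → 13
It first returns after 18 in-shuffles.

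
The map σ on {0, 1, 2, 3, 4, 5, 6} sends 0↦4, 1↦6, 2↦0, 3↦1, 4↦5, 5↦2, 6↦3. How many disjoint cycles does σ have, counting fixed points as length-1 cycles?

Cycle decomposition: (0 4 5 2) (1 6 3).
2 cycles.

2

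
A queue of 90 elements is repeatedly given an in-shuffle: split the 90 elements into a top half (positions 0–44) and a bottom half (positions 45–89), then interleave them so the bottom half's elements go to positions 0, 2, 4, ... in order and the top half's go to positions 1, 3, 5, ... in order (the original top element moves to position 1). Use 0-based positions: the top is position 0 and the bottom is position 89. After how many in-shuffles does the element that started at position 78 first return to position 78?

12

Follow position 78 under repeated in-shuffles:
78 → 66 → 42 → 85 → 80 → 70 → 50 → 10 → 21 → 43 → 87 → 84 → 78
It first returns after 12 in-shuffles.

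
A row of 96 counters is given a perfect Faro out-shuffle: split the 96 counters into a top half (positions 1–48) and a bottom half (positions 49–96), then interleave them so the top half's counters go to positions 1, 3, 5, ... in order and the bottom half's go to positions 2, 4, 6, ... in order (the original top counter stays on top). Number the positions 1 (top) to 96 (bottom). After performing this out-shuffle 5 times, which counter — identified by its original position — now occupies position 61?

Work backwards from position 61, undoing one out-shuffle at a time:
61 ← 31 ← 16 ← 56 ← 76 ← 86
So the counter now at position 61 started at position 86.

86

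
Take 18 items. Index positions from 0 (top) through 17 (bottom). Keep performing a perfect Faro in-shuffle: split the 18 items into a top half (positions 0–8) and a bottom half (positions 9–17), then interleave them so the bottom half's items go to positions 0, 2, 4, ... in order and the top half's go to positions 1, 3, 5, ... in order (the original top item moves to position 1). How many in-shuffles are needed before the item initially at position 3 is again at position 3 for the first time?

18

Follow position 3 under repeated in-shuffles:
3 → 7 → 15 → 12 → 6 → 13 → 8 → 17 → 16 → 14 → 10 → 2 → 5 → 11 → 4 → 9 → 0 → 1 → 3
It first returns after 18 in-shuffles.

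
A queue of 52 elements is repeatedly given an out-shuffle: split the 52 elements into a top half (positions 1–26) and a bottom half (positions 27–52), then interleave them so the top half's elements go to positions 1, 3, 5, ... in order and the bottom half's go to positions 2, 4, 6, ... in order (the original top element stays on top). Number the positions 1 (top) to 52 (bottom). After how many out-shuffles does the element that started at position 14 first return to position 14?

8

Follow position 14 under repeated out-shuffles:
14 → 27 → 2 → 3 → 5 → 9 → 17 → 33 → 14
It first returns after 8 out-shuffles.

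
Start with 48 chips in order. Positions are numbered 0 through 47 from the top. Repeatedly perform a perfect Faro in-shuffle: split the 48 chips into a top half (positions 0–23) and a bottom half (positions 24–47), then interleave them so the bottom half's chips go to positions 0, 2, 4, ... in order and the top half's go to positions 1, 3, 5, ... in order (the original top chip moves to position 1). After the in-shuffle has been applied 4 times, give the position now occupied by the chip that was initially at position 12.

Track the chip's position through each in-shuffle:
12 → 25 → 2 → 5 → 11

11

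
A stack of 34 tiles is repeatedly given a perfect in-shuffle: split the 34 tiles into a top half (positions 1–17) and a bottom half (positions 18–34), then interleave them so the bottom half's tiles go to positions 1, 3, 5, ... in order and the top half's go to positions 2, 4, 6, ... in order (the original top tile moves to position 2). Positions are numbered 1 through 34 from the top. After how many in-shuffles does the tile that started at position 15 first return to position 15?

Follow position 15 under repeated in-shuffles:
15 → 30 → 25 → 15
It first returns after 3 in-shuffles.

3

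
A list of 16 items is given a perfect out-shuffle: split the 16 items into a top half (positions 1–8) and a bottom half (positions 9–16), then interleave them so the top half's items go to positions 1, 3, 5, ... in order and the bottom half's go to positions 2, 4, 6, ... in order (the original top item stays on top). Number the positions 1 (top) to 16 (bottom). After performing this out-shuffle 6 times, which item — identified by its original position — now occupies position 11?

Work backwards from position 11, undoing one out-shuffle at a time:
11 ← 6 ← 11 ← 6 ← 11 ← 6 ← 11
So the item now at position 11 started at position 11.

11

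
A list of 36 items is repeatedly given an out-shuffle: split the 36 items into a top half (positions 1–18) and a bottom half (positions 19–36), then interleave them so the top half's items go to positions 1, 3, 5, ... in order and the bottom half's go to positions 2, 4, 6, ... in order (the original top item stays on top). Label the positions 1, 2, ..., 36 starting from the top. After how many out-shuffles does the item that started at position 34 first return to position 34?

Follow position 34 under repeated out-shuffles:
34 → 32 → 28 → 20 → 4 → 7 → 13 → 25 → 14 → 27 → 18 → 35 → 34
It first returns after 12 out-shuffles.

12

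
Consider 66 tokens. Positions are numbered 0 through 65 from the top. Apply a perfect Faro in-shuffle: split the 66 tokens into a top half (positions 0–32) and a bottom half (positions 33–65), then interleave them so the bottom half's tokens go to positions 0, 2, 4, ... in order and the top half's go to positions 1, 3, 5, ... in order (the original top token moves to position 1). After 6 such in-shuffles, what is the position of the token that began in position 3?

Track the token's position through each in-shuffle:
3 → 7 → 15 → 31 → 63 → 60 → 54

54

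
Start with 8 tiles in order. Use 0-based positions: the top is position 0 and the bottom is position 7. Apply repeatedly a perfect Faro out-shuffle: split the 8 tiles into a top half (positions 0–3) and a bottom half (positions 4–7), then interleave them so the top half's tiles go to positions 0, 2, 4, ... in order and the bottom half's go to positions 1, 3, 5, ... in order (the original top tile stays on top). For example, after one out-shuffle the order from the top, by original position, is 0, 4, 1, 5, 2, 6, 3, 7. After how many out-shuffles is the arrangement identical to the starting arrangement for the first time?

The out-shuffle permutes the 8 positions with cycle lengths [1, 1, 3, 3].
Every tile is home exactly when every cycle has completed a whole number of laps, i.e. after lcm(1, 3) = 3 out-shuffles.

3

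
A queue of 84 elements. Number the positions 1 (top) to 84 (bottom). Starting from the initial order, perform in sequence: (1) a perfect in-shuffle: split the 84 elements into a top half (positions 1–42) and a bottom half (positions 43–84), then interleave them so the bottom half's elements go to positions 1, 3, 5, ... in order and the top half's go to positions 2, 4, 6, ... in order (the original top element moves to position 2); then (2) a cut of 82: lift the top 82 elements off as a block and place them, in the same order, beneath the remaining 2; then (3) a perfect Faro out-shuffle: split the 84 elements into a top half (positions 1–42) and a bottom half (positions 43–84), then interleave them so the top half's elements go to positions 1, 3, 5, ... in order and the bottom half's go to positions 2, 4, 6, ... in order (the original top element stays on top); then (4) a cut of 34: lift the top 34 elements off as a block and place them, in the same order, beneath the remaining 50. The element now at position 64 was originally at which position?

Undo the operations in reverse order, starting from position 64:
  undo op 4 (cut 34): 64 ← 14
  undo op 3 (out-shuffle, from bottom half): 14 ← 49
  undo op 2 (cut 82): 49 ← 47
  undo op 1 (in-shuffle, from bottom half): 47 ← 66
So the element at position 64 came from original position 66.

66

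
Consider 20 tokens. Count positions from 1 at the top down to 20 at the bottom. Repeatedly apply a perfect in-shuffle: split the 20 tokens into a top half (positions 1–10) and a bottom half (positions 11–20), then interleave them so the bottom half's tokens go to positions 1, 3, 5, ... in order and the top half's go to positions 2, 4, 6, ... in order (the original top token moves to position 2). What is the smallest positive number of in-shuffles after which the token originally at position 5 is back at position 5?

6

Follow position 5 under repeated in-shuffles:
5 → 10 → 20 → 19 → 17 → 13 → 5
It first returns after 6 in-shuffles.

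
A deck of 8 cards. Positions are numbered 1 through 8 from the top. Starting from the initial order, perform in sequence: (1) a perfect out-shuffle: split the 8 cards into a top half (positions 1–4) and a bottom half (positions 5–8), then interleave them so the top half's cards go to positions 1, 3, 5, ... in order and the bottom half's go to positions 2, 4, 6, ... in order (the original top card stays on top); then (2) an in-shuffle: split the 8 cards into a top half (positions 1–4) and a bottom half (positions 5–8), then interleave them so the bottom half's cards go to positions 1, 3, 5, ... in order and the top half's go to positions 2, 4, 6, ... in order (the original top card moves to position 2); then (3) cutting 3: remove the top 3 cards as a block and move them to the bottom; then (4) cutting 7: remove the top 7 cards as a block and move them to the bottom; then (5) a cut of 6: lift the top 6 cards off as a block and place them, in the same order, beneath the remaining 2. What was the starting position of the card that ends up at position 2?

Undo the operations in reverse order, starting from position 2:
  undo op 5 (cut 6): 2 ← 8
  undo op 4 (cut 7): 8 ← 7
  undo op 3 (cut 3): 7 ← 2
  undo op 2 (in-shuffle, from top half): 2 ← 1
  undo op 1 (out-shuffle, from top half): 1 ← 1
So the card at position 2 came from original position 1.

1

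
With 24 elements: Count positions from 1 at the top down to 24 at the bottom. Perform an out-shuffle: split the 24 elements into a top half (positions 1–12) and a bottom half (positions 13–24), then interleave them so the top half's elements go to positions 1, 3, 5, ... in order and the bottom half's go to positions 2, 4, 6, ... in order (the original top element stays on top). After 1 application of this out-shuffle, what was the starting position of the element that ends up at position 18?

21

Work backwards from position 18, undoing one out-shuffle at a time:
18 ← 21
So the element now at position 18 started at position 21.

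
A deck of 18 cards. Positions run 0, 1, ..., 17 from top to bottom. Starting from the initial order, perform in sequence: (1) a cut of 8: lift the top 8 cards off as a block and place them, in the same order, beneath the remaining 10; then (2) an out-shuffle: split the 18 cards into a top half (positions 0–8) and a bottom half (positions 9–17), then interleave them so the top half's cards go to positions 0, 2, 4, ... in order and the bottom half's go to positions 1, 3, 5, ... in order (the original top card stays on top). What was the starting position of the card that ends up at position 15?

6

Undo the operations in reverse order, starting from position 15:
  undo op 2 (out-shuffle, from bottom half): 15 ← 16
  undo op 1 (cut 8): 16 ← 6
So the card at position 15 came from original position 6.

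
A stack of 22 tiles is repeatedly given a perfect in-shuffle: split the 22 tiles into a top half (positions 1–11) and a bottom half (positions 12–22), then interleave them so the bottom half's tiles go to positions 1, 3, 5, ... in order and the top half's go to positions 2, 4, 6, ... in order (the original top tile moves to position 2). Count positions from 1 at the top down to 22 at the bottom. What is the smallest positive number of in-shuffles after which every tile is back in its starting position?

The in-shuffle permutes the 22 positions with cycle lengths [11, 11].
Every tile is home exactly when every cycle has completed a whole number of laps, i.e. after lcm(11) = 11 in-shuffles.

11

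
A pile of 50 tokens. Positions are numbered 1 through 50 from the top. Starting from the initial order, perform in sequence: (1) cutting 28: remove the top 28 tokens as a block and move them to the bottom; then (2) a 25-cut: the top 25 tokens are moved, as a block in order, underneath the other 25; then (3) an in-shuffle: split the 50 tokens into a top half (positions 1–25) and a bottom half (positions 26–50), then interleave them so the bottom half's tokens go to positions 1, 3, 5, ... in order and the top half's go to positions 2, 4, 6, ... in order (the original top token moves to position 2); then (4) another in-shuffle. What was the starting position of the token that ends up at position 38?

38

Undo the operations in reverse order, starting from position 38:
  undo op 4 (in-shuffle, from top half): 38 ← 19
  undo op 3 (in-shuffle, from bottom half): 19 ← 35
  undo op 2 (cut 25): 35 ← 10
  undo op 1 (cut 28): 10 ← 38
So the token at position 38 came from original position 38.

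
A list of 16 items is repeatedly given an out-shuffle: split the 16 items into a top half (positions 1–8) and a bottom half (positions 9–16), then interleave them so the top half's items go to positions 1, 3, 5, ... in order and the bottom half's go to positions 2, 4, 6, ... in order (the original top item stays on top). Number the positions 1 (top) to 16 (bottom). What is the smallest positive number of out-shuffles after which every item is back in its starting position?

4

The out-shuffle permutes the 16 positions with cycle lengths [1, 1, 2, 4, 4, 4].
Every item is home exactly when every cycle has completed a whole number of laps, i.e. after lcm(1, 2, 4) = 4 out-shuffles.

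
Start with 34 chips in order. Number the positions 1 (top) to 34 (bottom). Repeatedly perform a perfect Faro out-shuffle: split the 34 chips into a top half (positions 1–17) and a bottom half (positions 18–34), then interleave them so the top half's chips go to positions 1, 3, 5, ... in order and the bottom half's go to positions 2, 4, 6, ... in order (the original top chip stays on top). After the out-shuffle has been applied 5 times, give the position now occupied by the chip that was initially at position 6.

Track the chip's position through each out-shuffle:
6 → 11 → 21 → 8 → 15 → 29

29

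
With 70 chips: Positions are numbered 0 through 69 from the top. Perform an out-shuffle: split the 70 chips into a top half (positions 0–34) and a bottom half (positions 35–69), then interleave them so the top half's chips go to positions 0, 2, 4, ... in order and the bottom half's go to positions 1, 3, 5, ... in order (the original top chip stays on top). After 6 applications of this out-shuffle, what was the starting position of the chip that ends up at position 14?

Work backwards from position 14, undoing one out-shuffle at a time:
14 ← 7 ← 38 ← 19 ← 44 ← 22 ← 11
So the chip now at position 14 started at position 11.

11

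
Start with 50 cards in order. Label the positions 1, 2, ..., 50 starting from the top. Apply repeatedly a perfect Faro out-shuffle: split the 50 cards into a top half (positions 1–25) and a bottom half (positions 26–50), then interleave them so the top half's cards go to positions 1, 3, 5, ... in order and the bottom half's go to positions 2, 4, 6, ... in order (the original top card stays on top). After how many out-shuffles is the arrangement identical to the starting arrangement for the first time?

21

The out-shuffle permutes the 50 positions with cycle lengths [1, 1, 3, 3, 21, 21].
Every card is home exactly when every cycle has completed a whole number of laps, i.e. after lcm(1, 3, 21) = 21 out-shuffles.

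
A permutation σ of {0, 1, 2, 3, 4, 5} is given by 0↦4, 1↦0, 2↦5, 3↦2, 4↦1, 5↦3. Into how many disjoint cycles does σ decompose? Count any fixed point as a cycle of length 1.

2

Cycle decomposition: (0 4 1) (2 5 3).
2 cycles.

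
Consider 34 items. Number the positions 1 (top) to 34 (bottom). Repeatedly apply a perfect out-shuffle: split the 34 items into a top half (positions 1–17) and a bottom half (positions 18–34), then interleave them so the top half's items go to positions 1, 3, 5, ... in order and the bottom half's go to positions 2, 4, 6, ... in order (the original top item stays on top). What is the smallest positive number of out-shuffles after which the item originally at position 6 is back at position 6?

Follow position 6 under repeated out-shuffles:
6 → 11 → 21 → 8 → 15 → 29 → 24 → 14 → 27 → 20 → 6
It first returns after 10 out-shuffles.

10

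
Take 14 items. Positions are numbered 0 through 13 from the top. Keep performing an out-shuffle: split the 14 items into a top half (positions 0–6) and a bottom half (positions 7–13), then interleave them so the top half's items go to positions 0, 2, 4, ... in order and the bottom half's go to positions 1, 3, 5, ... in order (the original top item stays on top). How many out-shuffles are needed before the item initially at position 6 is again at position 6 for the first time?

12

Follow position 6 under repeated out-shuffles:
6 → 12 → 11 → 9 → 5 → 10 → 7 → 1 → 2 → 4 → 8 → 3 → 6
It first returns after 12 out-shuffles.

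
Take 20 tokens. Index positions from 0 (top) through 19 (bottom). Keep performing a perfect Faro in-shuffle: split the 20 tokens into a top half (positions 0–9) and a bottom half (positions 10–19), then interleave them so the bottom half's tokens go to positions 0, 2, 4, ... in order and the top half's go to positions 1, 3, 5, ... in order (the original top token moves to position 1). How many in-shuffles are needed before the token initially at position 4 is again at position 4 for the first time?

Follow position 4 under repeated in-shuffles:
4 → 9 → 19 → 18 → 16 → 12 → 4
It first returns after 6 in-shuffles.

6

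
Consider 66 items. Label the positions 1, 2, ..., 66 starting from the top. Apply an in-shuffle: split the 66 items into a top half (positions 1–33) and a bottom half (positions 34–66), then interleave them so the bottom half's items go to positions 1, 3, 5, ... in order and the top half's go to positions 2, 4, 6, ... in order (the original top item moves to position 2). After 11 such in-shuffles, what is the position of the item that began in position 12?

Track the item's position through each in-shuffle:
12 → 24 → 48 → 29 → 58 → 49 → 31 → 62 → 57 → 47 → 27 → 54

54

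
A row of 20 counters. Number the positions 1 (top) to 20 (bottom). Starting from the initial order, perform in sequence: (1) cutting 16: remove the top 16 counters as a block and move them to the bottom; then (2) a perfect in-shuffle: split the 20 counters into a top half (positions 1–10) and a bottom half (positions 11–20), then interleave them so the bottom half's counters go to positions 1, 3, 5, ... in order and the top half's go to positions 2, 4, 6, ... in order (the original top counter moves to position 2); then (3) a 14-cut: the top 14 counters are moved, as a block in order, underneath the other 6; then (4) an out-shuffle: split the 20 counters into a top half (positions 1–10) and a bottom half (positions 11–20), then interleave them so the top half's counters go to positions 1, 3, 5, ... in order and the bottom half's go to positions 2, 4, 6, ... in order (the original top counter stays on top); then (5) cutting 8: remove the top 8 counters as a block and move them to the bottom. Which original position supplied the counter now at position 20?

20

Undo the operations in reverse order, starting from position 20:
  undo op 5 (cut 8): 20 ← 8
  undo op 4 (out-shuffle, from bottom half): 8 ← 14
  undo op 3 (cut 14): 14 ← 8
  undo op 2 (in-shuffle, from top half): 8 ← 4
  undo op 1 (cut 16): 4 ← 20
So the counter at position 20 came from original position 20.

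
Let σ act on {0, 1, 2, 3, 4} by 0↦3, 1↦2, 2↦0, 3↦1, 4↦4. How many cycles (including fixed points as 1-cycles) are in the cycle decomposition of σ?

Cycle decomposition: (0 3 1 2) (4).
2 cycles.

2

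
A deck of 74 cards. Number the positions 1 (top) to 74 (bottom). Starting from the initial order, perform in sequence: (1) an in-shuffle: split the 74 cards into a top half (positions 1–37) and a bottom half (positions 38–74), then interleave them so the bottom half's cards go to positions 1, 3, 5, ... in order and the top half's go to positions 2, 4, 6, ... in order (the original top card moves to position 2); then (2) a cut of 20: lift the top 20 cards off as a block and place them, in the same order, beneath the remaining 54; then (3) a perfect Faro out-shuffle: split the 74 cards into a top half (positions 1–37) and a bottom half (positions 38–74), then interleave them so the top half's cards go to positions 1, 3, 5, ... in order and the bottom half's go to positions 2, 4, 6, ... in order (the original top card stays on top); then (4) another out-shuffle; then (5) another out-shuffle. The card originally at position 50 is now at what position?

Track the card from position 50 forward through each operation:
  after op 1 (in-shuffle): 50 → 25
  after op 2 (cut 20): 25 → 5
  after op 3 (out-shuffle): 5 → 9
  after op 4 (out-shuffle): 9 → 17
  after op 5 (out-shuffle): 17 → 33

33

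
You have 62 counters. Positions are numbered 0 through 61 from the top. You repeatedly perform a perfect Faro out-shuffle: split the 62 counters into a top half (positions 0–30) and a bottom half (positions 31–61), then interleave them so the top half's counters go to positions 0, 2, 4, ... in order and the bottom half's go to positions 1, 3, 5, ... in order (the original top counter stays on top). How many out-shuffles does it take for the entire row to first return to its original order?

The out-shuffle permutes the 62 positions with cycle lengths [1, 1, 60].
Every counter is home exactly when every cycle has completed a whole number of laps, i.e. after lcm(1, 60) = 60 out-shuffles.

60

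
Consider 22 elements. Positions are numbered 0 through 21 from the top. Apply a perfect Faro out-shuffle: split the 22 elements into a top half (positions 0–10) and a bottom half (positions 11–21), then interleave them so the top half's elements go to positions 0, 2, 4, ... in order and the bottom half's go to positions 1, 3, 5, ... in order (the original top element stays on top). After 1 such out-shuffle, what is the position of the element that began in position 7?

14

Track the element's position through each out-shuffle:
7 → 14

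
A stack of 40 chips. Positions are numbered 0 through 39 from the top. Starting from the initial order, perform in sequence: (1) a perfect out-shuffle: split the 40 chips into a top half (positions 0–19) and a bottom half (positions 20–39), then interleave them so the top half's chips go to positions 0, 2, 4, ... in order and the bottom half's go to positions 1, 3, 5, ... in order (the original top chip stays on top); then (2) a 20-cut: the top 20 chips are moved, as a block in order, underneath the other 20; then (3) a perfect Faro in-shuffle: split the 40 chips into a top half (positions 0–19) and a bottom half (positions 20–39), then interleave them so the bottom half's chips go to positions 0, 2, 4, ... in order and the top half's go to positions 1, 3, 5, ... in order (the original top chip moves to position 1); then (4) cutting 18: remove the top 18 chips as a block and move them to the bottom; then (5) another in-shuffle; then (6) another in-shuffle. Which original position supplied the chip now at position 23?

35

Undo the operations in reverse order, starting from position 23:
  undo op 6 (in-shuffle, from top half): 23 ← 11
  undo op 5 (in-shuffle, from top half): 11 ← 5
  undo op 4 (cut 18): 5 ← 23
  undo op 3 (in-shuffle, from top half): 23 ← 11
  undo op 2 (cut 20): 11 ← 31
  undo op 1 (out-shuffle, from bottom half): 31 ← 35
So the chip at position 23 came from original position 35.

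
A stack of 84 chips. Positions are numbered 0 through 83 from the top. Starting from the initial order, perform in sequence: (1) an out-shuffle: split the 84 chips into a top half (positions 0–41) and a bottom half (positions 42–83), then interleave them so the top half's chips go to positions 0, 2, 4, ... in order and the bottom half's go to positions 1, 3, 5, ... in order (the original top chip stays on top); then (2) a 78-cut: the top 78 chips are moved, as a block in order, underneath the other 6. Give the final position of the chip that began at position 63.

Track the chip from position 63 forward through each operation:
  after op 1 (out-shuffle): 63 → 43
  after op 2 (cut 78): 43 → 49

49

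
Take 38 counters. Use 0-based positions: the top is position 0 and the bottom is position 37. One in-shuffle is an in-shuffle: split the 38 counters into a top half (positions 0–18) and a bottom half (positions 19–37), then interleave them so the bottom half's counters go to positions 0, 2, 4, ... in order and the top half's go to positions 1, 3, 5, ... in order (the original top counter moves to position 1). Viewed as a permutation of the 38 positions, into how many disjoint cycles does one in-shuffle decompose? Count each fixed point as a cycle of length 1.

Trace each unvisited position around until it returns:
(0 1 3 7 15 31 ... len 12) (2 5 11 23 8 17 ... len 12) (6 13 27 16 33 28 ... len 12) (12 25)
4 cycles in total.

4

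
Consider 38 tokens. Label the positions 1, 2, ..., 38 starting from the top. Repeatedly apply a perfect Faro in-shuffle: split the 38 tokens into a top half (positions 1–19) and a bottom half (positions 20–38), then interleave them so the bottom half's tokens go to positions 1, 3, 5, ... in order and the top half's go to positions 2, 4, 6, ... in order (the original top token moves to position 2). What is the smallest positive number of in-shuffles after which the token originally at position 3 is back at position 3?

12

Follow position 3 under repeated in-shuffles:
3 → 6 → 12 → 24 → 9 → 18 → 36 → 33 → 27 → 15 → 30 → 21 → 3
It first returns after 12 in-shuffles.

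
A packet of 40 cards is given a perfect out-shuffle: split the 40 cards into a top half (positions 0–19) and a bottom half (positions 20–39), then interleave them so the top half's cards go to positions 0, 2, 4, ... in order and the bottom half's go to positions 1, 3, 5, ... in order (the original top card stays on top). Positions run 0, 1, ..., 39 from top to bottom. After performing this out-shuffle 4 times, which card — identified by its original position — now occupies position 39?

39

Work backwards from position 39, undoing one out-shuffle at a time:
39 ← 39 ← 39 ← 39 ← 39
So the card now at position 39 started at position 39.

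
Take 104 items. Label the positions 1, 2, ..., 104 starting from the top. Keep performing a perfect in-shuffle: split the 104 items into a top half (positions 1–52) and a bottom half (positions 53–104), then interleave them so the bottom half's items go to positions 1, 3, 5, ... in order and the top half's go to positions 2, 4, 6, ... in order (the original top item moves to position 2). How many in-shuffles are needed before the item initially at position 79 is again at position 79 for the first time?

12

Follow position 79 under repeated in-shuffles:
79 → 53 → 1 → 2 → 4 → 8 → 16 → 32 → 64 → 23 → 46 → 92 → 79
It first returns after 12 in-shuffles.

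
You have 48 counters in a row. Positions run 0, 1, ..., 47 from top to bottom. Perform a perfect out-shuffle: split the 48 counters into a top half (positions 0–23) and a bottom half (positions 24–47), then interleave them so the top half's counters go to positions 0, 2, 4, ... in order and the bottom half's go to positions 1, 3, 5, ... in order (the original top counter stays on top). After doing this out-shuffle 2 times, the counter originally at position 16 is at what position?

Track the counter's position through each out-shuffle:
16 → 32 → 17

17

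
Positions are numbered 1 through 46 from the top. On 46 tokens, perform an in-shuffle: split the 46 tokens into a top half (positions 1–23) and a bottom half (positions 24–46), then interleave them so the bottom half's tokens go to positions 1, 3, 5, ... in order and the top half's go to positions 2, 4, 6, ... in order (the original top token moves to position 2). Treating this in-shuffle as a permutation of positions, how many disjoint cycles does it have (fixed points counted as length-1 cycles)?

Trace each unvisited position around until it returns:
(1 2 4 8 16 32 ... len 23) (5 10 20 40 33 19 ... len 23)
2 cycles in total.

2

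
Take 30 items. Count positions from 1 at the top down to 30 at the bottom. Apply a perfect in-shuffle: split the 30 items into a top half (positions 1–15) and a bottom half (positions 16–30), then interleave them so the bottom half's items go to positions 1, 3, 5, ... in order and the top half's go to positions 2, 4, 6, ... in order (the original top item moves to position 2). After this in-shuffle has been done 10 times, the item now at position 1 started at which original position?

1

Work backwards from position 1, undoing one in-shuffle at a time:
1 ← 16 ← 8 ← 4 ← 2 ← 1 ← 16 ← 8 ← 4 ← 2 ← 1
So the item now at position 1 started at position 1.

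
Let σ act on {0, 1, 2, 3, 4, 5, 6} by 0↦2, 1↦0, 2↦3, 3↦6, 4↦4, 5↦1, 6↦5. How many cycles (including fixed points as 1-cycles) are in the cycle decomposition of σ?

2

Cycle decomposition: (0 2 3 6 5 1) (4).
2 cycles.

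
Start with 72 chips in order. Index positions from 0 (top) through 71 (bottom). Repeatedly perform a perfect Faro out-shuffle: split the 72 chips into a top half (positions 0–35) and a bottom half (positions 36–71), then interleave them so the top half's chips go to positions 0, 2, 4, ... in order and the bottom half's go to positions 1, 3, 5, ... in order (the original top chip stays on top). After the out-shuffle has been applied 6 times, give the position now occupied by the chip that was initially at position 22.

Track the chip's position through each out-shuffle:
22 → 44 → 17 → 34 → 68 → 65 → 59

59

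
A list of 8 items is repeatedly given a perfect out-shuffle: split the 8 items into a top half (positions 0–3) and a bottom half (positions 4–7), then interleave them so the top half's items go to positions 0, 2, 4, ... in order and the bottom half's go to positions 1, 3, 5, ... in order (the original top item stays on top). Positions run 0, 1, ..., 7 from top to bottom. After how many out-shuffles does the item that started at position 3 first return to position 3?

3

Follow position 3 under repeated out-shuffles:
3 → 6 → 5 → 3
It first returns after 3 out-shuffles.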